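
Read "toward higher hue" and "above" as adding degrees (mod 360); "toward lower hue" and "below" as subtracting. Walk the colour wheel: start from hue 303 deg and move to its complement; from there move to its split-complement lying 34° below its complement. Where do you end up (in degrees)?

269°

+180° (complement): 303 + 180 = 483 → 483 − 360 = 123°
+146° (split-comp 34° ↓): 123 + 146 = 269°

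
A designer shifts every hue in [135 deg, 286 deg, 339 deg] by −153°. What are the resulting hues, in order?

135 − 153 = -18 → -18 + 360 = 342°
286 − 153 = 133°
339 − 153 = 186°

342°, 133°, 186°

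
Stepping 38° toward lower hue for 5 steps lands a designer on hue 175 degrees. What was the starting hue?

5°

5 steps of 38° (toward lower hue) give a net shift of −190°.
Start = end − shift: 175 + 190 = 365 → 365 − 360 = 5°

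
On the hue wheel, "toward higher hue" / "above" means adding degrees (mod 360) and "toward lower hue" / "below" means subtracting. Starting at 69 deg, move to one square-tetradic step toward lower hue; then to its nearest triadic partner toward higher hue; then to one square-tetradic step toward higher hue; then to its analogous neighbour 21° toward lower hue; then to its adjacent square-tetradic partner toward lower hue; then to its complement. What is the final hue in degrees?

258°

square ↓ −90°: 69 − 90 = -21 → -21 + 360 = 339°
triadic ↑ +120°: 339 + 120 = 459 → 459 − 360 = 99°
square ↑ +90°: 99 + 90 = 189°
analog 21° ↓ −21°: 189 − 21 = 168°
square ↓ −90°: 168 − 90 = 78°
complement +180°: 78 + 180 = 258°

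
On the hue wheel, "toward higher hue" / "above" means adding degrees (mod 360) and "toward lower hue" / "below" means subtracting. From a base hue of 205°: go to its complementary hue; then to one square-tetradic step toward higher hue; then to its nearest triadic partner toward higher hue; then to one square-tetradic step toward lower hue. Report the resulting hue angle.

145°

complement +180°: 205 + 180 = 385 → 385 − 360 = 25°
square ↑ +90°: 25 + 90 = 115°
triadic ↑ +120°: 115 + 120 = 235°
square ↓ −90°: 235 − 90 = 145°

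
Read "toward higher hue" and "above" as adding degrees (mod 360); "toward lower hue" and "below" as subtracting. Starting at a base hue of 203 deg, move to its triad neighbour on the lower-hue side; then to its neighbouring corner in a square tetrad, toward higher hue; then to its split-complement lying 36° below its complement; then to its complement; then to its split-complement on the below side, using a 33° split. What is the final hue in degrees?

284°

−120° (triadic ↓): 203 − 120 = 83°
+90° (square ↑): 83 + 90 = 173°
+144° (split-comp 36° ↓): 173 + 144 = 317°
+180° (complement): 317 + 180 = 497 → 497 − 360 = 137°
+147° (split-comp 33° ↓): 137 + 147 = 284°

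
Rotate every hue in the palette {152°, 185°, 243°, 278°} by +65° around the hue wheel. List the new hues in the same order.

152 + 65 = 217°
185 + 65 = 250°
243 + 65 = 308°
278 + 65 = 343°

217°, 250°, 308°, 343°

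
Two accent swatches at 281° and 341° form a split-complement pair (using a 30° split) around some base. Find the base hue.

131°

The accents sit 30° either side of the complement, so the complement is their short-arc midpoint on the wheel.
Short-arc midpoint of 281° and 341°: 311°.
Base is 180° from the complement: 311 − 180 = 131°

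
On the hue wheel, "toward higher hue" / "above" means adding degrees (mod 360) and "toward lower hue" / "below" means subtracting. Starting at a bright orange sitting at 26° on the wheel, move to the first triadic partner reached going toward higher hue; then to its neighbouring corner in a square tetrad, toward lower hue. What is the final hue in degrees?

56°

26 + 120 = 146°   (triadic ↑)
146 − 90 = 56°   (square ↓)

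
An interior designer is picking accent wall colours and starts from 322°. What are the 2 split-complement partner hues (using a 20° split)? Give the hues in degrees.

122° and 162°

Split-complementary hues sit 20° either side of the complement.
Complement of 322°: 322 + 180 = 502 → 502 − 360 = 142°
142 − 20 = 122°
142 + 20 = 162°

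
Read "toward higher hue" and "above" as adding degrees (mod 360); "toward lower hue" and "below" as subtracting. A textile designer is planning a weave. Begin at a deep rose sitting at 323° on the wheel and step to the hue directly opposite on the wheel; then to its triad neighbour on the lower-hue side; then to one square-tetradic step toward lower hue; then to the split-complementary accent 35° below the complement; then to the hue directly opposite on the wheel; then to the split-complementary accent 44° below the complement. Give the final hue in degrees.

34°

323 + 180 = 503 → 503 − 360 = 143°   (complement)
143 − 120 = 23°   (triadic ↓)
23 − 90 = -67 → -67 + 360 = 293°   (square ↓)
293 + 145 = 438 → 438 − 360 = 78°   (split-comp 35° ↓)
78 + 180 = 258°   (complement)
258 + 136 = 394 → 394 − 360 = 34°   (split-comp 44° ↓)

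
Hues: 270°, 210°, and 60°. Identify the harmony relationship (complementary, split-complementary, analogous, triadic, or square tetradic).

Sort the hues: 60°, 210°, 270°.
Successive gaps around the wheel: 150°, 60°, 150°.
Two 150° gaps and one 60° gap — a base hue opposite a pair of accents 30° either side of its complement — is the split-complementary pattern.

split-complementary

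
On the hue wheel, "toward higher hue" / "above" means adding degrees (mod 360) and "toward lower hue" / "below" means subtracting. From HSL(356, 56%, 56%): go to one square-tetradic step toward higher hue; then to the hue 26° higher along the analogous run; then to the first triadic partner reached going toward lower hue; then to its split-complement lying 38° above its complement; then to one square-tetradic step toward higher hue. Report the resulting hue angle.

square ↑ +90°: 356 + 90 = 446 → 446 − 360 = 86°
analog 26° ↑ +26°: 86 + 26 = 112°
triadic ↓ −120°: 112 − 120 = -8 → -8 + 360 = 352°
split-comp 38° ↑ +218°: 352 + 218 = 570 → 570 − 360 = 210°
square ↑ +90°: 210 + 90 = 300°

300°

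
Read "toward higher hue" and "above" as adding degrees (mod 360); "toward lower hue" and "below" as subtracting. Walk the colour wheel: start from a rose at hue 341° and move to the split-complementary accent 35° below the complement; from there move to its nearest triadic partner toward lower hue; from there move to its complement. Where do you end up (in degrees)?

186°

split-comp 35° ↓ +145°: 341 + 145 = 486 → 486 − 360 = 126°
triadic ↓ −120°: 126 − 120 = 6°
complement +180°: 6 + 180 = 186°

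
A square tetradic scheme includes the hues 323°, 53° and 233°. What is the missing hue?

143°

A square tetradic scheme places four hues every 90°.
The full set through 53° is {53°, 143°, 233°, 323°}.
Given {53°, 233°, 323°}, the missing hue is 143°.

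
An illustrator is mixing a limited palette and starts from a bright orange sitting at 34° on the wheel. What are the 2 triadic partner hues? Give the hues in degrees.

34 + 120 = 154°
34 + 240 = 274°

154° and 274°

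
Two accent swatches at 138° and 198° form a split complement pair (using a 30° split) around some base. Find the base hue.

The accents sit 30° either side of the complement, so the complement is their short-arc midpoint on the wheel.
Short-arc midpoint of 138° and 198°: 168°.
Base is 180° from the complement: 168 − 180 = -12 → -12 + 360 = 348°

348°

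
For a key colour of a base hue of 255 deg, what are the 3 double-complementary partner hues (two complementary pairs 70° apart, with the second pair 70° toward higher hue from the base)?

255 + 70 = 325°
255 + 180 = 435 → 435 − 360 = 75°
255 + 250 = 505 → 505 − 360 = 145°

325°, 75° and 145°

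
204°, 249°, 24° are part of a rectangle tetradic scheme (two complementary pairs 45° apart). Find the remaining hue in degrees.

A rectangular tetradic uses two complementary pairs 45° apart: offsets 0°, 45°, 180°, 225°.
Among {24°, 204°, 249°}, 204° and 24° are a 180° pair.
The remaining hue 249° needs its own complement: 249 + 180 = 429 → 429 − 360 = 69°

69°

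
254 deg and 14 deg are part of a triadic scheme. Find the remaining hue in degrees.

A triad places three hues 120° apart.
The full set through 14° is {14°, 134°, 254°}.
Given {14°, 254°}, the missing hue is 134°.

134°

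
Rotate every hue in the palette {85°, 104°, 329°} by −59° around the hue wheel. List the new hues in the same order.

85 − 59 = 26°
104 − 59 = 45°
329 − 59 = 270°

26°, 45°, 270°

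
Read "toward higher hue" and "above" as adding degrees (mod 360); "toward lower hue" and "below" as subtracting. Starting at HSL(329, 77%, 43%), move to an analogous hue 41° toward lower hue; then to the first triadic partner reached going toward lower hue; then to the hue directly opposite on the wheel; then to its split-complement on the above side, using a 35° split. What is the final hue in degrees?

analog 41° ↓ −41°: 329 − 41 = 288°
triadic ↓ −120°: 288 − 120 = 168°
complement +180°: 168 + 180 = 348°
split-comp 35° ↑ +215°: 348 + 215 = 563 → 563 − 360 = 203°

203°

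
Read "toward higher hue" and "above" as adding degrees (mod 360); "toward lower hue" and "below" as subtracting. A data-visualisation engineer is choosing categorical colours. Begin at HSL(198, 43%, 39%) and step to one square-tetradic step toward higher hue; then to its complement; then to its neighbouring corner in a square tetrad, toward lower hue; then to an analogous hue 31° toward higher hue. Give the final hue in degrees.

49°

square ↑ +90°: 198 + 90 = 288°
complement +180°: 288 + 180 = 468 → 468 − 360 = 108°
square ↓ −90°: 108 − 90 = 18°
analog 31° ↑ +31°: 18 + 31 = 49°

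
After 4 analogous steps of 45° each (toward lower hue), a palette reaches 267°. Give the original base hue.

87°

4 steps of 45° (toward lower hue) give a net shift of −180°.
Start = end − shift: 267 + 180 = 447 → 447 − 360 = 87°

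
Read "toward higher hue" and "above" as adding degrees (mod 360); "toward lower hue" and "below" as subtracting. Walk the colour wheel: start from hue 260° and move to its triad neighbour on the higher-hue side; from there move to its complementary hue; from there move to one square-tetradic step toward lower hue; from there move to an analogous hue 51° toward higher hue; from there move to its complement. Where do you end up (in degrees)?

341°

triadic ↑ +120°: 260 + 120 = 380 → 380 − 360 = 20°
complement +180°: 20 + 180 = 200°
square ↓ −90°: 200 − 90 = 110°
analog 51° ↑ +51°: 110 + 51 = 161°
complement +180°: 161 + 180 = 341°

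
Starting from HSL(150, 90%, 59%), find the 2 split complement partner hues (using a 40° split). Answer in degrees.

Split-complementary hues sit 40° either side of the complement.
Complement of 150°: 150 + 180 = 330°
330 − 40 = 290°
330 + 40 = 370 → 370 − 360 = 10°

290° and 10°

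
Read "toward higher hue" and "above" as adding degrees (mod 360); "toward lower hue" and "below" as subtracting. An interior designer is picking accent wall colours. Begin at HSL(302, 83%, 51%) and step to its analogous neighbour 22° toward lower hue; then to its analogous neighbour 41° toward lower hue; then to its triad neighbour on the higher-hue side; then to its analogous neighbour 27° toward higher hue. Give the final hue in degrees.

26°

−22° (analog 22° ↓): 302 − 22 = 280°
−41° (analog 41° ↓): 280 − 41 = 239°
+120° (triadic ↑): 239 + 120 = 359°
+27° (analog 27° ↑): 359 + 27 = 386 → 386 − 360 = 26°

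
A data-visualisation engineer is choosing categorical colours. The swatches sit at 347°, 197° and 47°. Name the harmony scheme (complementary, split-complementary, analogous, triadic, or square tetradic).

Sort the hues: 47°, 197°, 347°.
Successive gaps around the wheel: 150°, 150°, 60°.
Two 150° gaps and one 60° gap — a base hue opposite a pair of accents 30° either side of its complement — is the split-complementary pattern.

split-complementary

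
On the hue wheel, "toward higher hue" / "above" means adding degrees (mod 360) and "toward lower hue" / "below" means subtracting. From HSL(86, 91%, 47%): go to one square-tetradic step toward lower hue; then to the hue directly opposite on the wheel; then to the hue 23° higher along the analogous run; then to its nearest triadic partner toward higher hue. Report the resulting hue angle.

319°

−90° (square ↓): 86 − 90 = -4 → -4 + 360 = 356°
+180° (complement): 356 + 180 = 536 → 536 − 360 = 176°
+23° (analog 23° ↑): 176 + 23 = 199°
+120° (triadic ↑): 199 + 120 = 319°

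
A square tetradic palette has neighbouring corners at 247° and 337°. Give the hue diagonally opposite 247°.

67°

A square tetradic scheme places four hues 90° apart; opposite corners are 180° apart.
247 + 180 = 427 → 427 − 360 = 67°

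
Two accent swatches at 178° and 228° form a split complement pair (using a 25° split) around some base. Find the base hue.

23°

The accents sit 25° either side of the complement, so the complement is their short-arc midpoint on the wheel.
Short-arc midpoint of 178° and 228°: 203°.
Base is 180° from the complement: 203 − 180 = 23°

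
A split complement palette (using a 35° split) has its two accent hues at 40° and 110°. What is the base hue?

The accents sit 35° either side of the complement, so the complement is their short-arc midpoint on the wheel.
Short-arc midpoint of 40° and 110°: 75°.
Base is 180° from the complement: 75 − 180 = -105 → -105 + 360 = 255°

255°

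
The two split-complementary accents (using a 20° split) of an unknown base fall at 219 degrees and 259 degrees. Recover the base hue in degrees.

59°

The accents sit 20° either side of the complement, so the complement is their short-arc midpoint on the wheel.
Short-arc midpoint of 219° and 259°: 239°.
Base is 180° from the complement: 239 − 180 = 59°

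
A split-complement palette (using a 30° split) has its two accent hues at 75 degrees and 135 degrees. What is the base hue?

285°

The accents sit 30° either side of the complement, so the complement is their short-arc midpoint on the wheel.
Short-arc midpoint of 75° and 135°: 105°.
Base is 180° from the complement: 105 − 180 = -75 → -75 + 360 = 285°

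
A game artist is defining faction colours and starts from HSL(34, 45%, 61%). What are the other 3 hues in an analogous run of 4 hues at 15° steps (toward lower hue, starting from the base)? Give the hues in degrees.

19°, 4°, 349°

Analogous hues sit every 15° along the wheel.
34 − 15 = 19°
34 − 30 = 4°
34 − 45 = -11 → -11 + 360 = 349°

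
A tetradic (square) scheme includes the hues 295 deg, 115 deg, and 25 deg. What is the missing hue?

A square tetradic scheme places four hues every 90°.
The full set through 25° is {25°, 115°, 205°, 295°}.
Given {25°, 115°, 295°}, the missing hue is 205°.

205°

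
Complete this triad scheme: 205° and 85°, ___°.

A triad places three hues 120° apart.
The full set through 85° is {85°, 205°, 325°}.
Given {85°, 205°}, the missing hue is 325°.

325°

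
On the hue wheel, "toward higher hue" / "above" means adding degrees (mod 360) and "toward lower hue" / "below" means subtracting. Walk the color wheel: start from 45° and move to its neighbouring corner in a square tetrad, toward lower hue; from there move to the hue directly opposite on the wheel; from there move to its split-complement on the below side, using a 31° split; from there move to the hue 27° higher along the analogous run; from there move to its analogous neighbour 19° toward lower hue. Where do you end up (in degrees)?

−90° (square ↓): 45 − 90 = -45 → -45 + 360 = 315°
+180° (complement): 315 + 180 = 495 → 495 − 360 = 135°
+149° (split-comp 31° ↓): 135 + 149 = 284°
+27° (analog 27° ↑): 284 + 27 = 311°
−19° (analog 19° ↓): 311 − 19 = 292°

292°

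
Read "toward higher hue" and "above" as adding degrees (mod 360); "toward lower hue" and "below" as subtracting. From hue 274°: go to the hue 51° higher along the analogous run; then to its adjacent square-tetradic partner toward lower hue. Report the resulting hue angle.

235°

+51° (analog 51° ↑): 274 + 51 = 325°
−90° (square ↓): 325 − 90 = 235°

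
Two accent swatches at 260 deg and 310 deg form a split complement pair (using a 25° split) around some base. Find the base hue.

The accents sit 25° either side of the complement, so the complement is their short-arc midpoint on the wheel.
Short-arc midpoint of 260° and 310°: 285°.
Base is 180° from the complement: 285 − 180 = 105°

105°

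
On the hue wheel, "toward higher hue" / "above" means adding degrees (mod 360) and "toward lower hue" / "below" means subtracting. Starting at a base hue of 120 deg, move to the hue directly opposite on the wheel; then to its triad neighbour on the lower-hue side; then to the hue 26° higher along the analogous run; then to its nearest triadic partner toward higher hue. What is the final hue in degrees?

+180° (complement): 120 + 180 = 300°
−120° (triadic ↓): 300 − 120 = 180°
+26° (analog 26° ↑): 180 + 26 = 206°
+120° (triadic ↑): 206 + 120 = 326°

326°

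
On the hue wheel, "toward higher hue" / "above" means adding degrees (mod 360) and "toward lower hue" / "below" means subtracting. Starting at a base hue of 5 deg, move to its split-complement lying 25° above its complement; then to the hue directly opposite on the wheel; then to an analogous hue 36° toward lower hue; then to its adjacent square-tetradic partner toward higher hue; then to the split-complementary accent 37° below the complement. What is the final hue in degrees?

227°

5 + 205 = 210°   (split-comp 25° ↑)
210 + 180 = 390 → 390 − 360 = 30°   (complement)
30 − 36 = -6 → -6 + 360 = 354°   (analog 36° ↓)
354 + 90 = 444 → 444 − 360 = 84°   (square ↑)
84 + 143 = 227°   (split-comp 37° ↓)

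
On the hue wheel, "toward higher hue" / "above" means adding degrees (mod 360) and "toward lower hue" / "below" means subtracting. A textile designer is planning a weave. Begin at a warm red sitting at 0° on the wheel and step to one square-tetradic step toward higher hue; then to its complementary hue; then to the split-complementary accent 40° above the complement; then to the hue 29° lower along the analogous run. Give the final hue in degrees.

0 + 90 = 90°   (square ↑)
90 + 180 = 270°   (complement)
270 + 220 = 490 → 490 − 360 = 130°   (split-comp 40° ↑)
130 − 29 = 101°   (analog 29° ↓)

101°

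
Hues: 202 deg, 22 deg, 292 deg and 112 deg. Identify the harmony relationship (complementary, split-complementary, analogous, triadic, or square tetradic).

Sort the hues: 22°, 112°, 202°, 292°.
Successive gaps around the wheel: 90°, 90°, 90°, 90°.
Four hues every 90° form a square tetradic scheme.

square tetradic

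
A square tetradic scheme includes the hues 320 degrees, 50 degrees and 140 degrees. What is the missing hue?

A square tetradic scheme places four hues every 90°.
The full set through 50° is {50°, 140°, 230°, 320°}.
Given {50°, 140°, 320°}, the missing hue is 230°.

230°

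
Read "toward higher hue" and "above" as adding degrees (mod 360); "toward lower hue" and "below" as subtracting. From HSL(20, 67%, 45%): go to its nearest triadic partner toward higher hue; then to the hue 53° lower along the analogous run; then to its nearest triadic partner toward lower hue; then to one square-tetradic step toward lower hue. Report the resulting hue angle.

237°

+120° (triadic ↑): 20 + 120 = 140°
−53° (analog 53° ↓): 140 − 53 = 87°
−120° (triadic ↓): 87 − 120 = -33 → -33 + 360 = 327°
−90° (square ↓): 327 − 90 = 237°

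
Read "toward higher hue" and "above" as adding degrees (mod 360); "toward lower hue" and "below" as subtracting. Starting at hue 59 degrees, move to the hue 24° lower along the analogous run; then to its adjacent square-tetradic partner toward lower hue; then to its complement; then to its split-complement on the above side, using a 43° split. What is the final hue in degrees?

348°

analog 24° ↓ −24°: 59 − 24 = 35°
square ↓ −90°: 35 − 90 = -55 → -55 + 360 = 305°
complement +180°: 305 + 180 = 485 → 485 − 360 = 125°
split-comp 43° ↑ +223°: 125 + 223 = 348°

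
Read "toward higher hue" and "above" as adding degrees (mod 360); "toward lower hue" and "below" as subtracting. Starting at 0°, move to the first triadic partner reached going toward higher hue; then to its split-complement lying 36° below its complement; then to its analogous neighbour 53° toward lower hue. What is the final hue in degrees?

0 + 120 = 120°   (triadic ↑)
120 + 144 = 264°   (split-comp 36° ↓)
264 − 53 = 211°   (analog 53° ↓)

211°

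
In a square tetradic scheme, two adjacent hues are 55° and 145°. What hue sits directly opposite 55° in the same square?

A square tetradic scheme places four hues 90° apart; opposite corners are 180° apart.
55 + 180 = 235°

235°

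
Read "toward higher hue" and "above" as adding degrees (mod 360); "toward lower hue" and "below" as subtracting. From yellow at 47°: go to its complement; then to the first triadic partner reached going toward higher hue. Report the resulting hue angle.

+180° (complement): 47 + 180 = 227°
+120° (triadic ↑): 227 + 120 = 347°

347°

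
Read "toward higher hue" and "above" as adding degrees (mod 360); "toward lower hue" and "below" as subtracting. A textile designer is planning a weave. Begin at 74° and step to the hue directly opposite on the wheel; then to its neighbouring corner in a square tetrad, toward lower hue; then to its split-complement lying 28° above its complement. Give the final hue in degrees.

+180° (complement): 74 + 180 = 254°
−90° (square ↓): 254 − 90 = 164°
+208° (split-comp 28° ↑): 164 + 208 = 372 → 372 − 360 = 12°

12°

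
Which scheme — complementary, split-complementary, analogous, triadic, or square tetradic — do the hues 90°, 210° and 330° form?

triadic

Sort the hues: 90°, 210°, 330°.
Successive gaps around the wheel: 120°, 120°, 120°.
Three hues equally spaced 120° apart form a triad.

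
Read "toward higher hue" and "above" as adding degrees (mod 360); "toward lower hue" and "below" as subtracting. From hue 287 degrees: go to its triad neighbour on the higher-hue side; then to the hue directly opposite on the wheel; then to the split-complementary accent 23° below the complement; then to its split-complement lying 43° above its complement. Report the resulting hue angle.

247°

287 + 120 = 407 → 407 − 360 = 47°   (triadic ↑)
47 + 180 = 227°   (complement)
227 + 157 = 384 → 384 − 360 = 24°   (split-comp 23° ↓)
24 + 223 = 247°   (split-comp 43° ↑)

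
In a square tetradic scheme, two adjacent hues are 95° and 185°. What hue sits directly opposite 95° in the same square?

A square tetradic scheme places four hues 90° apart; opposite corners are 180° apart.
95 + 180 = 275°

275°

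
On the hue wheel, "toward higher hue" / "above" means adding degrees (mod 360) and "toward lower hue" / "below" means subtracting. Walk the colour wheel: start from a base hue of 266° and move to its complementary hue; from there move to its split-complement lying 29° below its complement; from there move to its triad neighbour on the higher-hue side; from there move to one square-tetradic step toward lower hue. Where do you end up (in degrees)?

266 + 180 = 446 → 446 − 360 = 86°   (complement)
86 + 151 = 237°   (split-comp 29° ↓)
237 + 120 = 357°   (triadic ↑)
357 − 90 = 267°   (square ↓)

267°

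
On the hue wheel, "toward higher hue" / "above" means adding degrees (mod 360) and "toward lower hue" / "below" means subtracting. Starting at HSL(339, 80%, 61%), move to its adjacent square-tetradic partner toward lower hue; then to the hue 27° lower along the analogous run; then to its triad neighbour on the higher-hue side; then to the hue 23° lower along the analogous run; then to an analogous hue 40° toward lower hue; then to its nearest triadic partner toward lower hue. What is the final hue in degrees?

159°

square ↓ −90°: 339 − 90 = 249°
analog 27° ↓ −27°: 249 − 27 = 222°
triadic ↑ +120°: 222 + 120 = 342°
analog 23° ↓ −23°: 342 − 23 = 319°
analog 40° ↓ −40°: 319 − 40 = 279°
triadic ↓ −120°: 279 − 120 = 159°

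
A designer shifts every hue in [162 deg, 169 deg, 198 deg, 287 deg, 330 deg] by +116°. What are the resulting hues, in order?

278°, 285°, 314°, 43°, 86°

162 + 116 = 278°
169 + 116 = 285°
198 + 116 = 314°
287 + 116 = 403 → 403 − 360 = 43°
330 + 116 = 446 → 446 − 360 = 86°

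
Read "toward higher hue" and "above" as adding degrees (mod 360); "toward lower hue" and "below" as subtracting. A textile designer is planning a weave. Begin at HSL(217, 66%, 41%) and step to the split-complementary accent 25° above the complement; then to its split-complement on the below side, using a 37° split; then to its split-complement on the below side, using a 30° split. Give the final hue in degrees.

355°

split-comp 25° ↑ +205°: 217 + 205 = 422 → 422 − 360 = 62°
split-comp 37° ↓ +143°: 62 + 143 = 205°
split-comp 30° ↓ +150°: 205 + 150 = 355°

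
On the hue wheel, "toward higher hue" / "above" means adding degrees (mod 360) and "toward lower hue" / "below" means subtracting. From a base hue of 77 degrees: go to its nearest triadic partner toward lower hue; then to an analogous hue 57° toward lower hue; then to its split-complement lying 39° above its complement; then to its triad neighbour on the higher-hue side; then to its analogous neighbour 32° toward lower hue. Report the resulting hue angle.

207°

triadic ↓ −120°: 77 − 120 = -43 → -43 + 360 = 317°
analog 57° ↓ −57°: 317 − 57 = 260°
split-comp 39° ↑ +219°: 260 + 219 = 479 → 479 − 360 = 119°
triadic ↑ +120°: 119 + 120 = 239°
analog 32° ↓ −32°: 239 − 32 = 207°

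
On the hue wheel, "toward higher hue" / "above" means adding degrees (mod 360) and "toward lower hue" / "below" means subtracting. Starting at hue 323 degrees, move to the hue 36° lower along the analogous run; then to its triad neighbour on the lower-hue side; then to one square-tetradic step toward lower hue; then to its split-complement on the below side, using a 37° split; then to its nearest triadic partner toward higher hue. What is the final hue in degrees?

analog 36° ↓ −36°: 323 − 36 = 287°
triadic ↓ −120°: 287 − 120 = 167°
square ↓ −90°: 167 − 90 = 77°
split-comp 37° ↓ +143°: 77 + 143 = 220°
triadic ↑ +120°: 220 + 120 = 340°

340°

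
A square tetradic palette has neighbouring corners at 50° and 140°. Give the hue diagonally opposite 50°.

230°

A square tetradic scheme places four hues 90° apart; opposite corners are 180° apart.
50 + 180 = 230°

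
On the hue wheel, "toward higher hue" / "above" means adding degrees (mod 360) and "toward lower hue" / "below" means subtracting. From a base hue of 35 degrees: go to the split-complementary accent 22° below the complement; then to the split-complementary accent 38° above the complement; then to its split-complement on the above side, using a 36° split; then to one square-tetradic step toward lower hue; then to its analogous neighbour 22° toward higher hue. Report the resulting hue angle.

199°

+158° (split-comp 22° ↓): 35 + 158 = 193°
+218° (split-comp 38° ↑): 193 + 218 = 411 → 411 − 360 = 51°
+216° (split-comp 36° ↑): 51 + 216 = 267°
−90° (square ↓): 267 − 90 = 177°
+22° (analog 22° ↑): 177 + 22 = 199°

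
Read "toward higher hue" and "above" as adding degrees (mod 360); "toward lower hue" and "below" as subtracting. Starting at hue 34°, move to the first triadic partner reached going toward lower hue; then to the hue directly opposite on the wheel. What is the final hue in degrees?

94°

34 − 120 = -86 → -86 + 360 = 274°   (triadic ↓)
274 + 180 = 454 → 454 − 360 = 94°   (complement)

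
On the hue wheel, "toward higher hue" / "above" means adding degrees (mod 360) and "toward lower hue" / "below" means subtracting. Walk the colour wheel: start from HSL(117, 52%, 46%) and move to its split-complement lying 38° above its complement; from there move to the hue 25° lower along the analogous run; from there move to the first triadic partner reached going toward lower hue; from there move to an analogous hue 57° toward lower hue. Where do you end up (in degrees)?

+218° (split-comp 38° ↑): 117 + 218 = 335°
−25° (analog 25° ↓): 335 − 25 = 310°
−120° (triadic ↓): 310 − 120 = 190°
−57° (analog 57° ↓): 190 − 57 = 133°

133°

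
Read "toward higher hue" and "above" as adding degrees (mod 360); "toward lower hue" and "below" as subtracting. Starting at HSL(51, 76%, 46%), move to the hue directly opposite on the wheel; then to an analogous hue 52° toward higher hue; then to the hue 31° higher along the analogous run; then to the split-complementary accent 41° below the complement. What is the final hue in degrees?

complement +180°: 51 + 180 = 231°
analog 52° ↑ +52°: 231 + 52 = 283°
analog 31° ↑ +31°: 283 + 31 = 314°
split-comp 41° ↓ +139°: 314 + 139 = 453 → 453 − 360 = 93°

93°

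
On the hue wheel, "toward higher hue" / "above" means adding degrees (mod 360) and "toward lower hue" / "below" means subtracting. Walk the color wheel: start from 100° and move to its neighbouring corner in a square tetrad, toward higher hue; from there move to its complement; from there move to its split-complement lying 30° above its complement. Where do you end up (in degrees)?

220°

100 + 90 = 190°   (square ↑)
190 + 180 = 370 → 370 − 360 = 10°   (complement)
10 + 210 = 220°   (split-comp 30° ↑)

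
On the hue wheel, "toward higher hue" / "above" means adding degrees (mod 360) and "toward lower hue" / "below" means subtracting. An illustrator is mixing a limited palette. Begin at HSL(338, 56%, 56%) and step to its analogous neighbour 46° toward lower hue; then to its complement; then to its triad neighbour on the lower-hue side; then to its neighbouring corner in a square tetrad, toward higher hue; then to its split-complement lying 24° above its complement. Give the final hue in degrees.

338 − 46 = 292°   (analog 46° ↓)
292 + 180 = 472 → 472 − 360 = 112°   (complement)
112 − 120 = -8 → -8 + 360 = 352°   (triadic ↓)
352 + 90 = 442 → 442 − 360 = 82°   (square ↑)
82 + 204 = 286°   (split-comp 24° ↑)

286°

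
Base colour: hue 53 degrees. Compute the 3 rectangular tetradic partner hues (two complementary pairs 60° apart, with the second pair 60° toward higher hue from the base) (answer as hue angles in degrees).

113°, 233°, and 293°

53 + 60 = 113°
53 + 180 = 233°
53 + 240 = 293°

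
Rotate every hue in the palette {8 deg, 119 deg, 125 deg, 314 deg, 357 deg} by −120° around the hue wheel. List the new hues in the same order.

8 − 120 = -112 → -112 + 360 = 248°
119 − 120 = -1 → -1 + 360 = 359°
125 − 120 = 5°
314 − 120 = 194°
357 − 120 = 237°

248°, 359°, 5°, 194°, 237°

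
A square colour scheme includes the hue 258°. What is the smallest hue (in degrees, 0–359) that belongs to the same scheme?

78°

A square tetradic scheme places four hues every 90°.
The full set through 258° is {78°, 168°, 258°, 348°}.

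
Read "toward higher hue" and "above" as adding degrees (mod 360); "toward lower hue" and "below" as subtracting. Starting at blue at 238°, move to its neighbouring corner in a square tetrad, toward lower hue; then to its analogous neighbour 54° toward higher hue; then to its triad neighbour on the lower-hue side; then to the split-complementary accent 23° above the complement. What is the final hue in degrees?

285°

238 − 90 = 148°   (square ↓)
148 + 54 = 202°   (analog 54° ↑)
202 − 120 = 82°   (triadic ↓)
82 + 203 = 285°   (split-comp 23° ↑)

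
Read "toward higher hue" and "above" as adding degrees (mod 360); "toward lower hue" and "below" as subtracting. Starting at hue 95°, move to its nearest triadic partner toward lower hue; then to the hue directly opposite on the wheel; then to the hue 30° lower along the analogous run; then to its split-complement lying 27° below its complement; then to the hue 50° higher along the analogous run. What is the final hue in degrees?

328°

95 − 120 = -25 → -25 + 360 = 335°   (triadic ↓)
335 + 180 = 515 → 515 − 360 = 155°   (complement)
155 − 30 = 125°   (analog 30° ↓)
125 + 153 = 278°   (split-comp 27° ↓)
278 + 50 = 328°   (analog 50° ↑)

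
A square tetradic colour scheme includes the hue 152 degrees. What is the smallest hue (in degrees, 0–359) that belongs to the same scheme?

62°

A square tetradic scheme places four hues every 90°.
The full set through 152° is {62°, 152°, 242°, 332°}.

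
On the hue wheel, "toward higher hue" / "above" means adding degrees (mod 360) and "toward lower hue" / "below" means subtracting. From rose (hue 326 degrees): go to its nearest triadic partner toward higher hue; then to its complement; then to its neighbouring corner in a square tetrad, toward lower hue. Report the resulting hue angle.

triadic ↑ +120°: 326 + 120 = 446 → 446 − 360 = 86°
complement +180°: 86 + 180 = 266°
square ↓ −90°: 266 − 90 = 176°

176°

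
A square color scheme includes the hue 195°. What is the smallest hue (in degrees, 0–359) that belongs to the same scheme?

A square tetradic scheme places four hues every 90°.
The full set through 195° is {15°, 105°, 195°, 285°}.

15°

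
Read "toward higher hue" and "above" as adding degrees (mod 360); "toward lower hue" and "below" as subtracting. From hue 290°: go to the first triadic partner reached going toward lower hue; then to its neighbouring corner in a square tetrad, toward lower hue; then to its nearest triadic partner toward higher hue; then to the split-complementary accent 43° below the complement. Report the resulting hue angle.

290 − 120 = 170°   (triadic ↓)
170 − 90 = 80°   (square ↓)
80 + 120 = 200°   (triadic ↑)
200 + 137 = 337°   (split-comp 43° ↓)

337°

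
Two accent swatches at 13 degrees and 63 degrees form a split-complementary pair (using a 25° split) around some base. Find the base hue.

218°

The accents sit 25° either side of the complement, so the complement is their short-arc midpoint on the wheel.
Short-arc midpoint of 13° and 63°: 38°.
Base is 180° from the complement: 38 − 180 = -142 → -142 + 360 = 218°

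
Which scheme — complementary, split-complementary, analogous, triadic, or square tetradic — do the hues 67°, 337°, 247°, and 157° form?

square tetradic

Sort the hues: 67°, 157°, 247°, 337°.
Successive gaps around the wheel: 90°, 90°, 90°, 90°.
Four hues every 90° form a square tetradic scheme.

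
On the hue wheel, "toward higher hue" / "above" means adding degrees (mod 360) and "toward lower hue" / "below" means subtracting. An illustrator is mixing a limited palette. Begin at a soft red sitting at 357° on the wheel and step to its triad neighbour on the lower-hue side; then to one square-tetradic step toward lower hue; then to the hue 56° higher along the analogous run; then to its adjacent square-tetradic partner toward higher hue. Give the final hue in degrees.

357 − 120 = 237°   (triadic ↓)
237 − 90 = 147°   (square ↓)
147 + 56 = 203°   (analog 56° ↑)
203 + 90 = 293°   (square ↑)

293°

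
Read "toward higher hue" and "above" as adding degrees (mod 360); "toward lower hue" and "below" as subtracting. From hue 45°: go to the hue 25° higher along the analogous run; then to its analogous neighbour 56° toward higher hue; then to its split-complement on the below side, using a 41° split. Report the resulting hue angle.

analog 25° ↑ +25°: 45 + 25 = 70°
analog 56° ↑ +56°: 70 + 56 = 126°
split-comp 41° ↓ +139°: 126 + 139 = 265°

265°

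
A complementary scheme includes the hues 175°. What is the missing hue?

The complement sits 180° across the wheel.
The full set through 175° is {175°, 355°}.
Given {175°}, the missing hue is 355°.

355°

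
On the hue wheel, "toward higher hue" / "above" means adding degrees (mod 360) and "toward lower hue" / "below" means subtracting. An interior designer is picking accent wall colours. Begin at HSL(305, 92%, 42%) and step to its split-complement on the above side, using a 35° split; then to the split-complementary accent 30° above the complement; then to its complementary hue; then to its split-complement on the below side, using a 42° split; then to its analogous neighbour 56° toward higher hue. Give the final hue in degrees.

24°

305 + 215 = 520 → 520 − 360 = 160°   (split-comp 35° ↑)
160 + 210 = 370 → 370 − 360 = 10°   (split-comp 30° ↑)
10 + 180 = 190°   (complement)
190 + 138 = 328°   (split-comp 42° ↓)
328 + 56 = 384 → 384 − 360 = 24°   (analog 56° ↑)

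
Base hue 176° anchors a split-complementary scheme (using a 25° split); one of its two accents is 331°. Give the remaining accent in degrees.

Split-complementary hues sit 25° either side of the complement.
Complement of the base 176°: 176 + 180 = 356°
The given accent 331° is 25° one side of 356°; the other accent sits 25° the other side: 356 + 25 = 381 → 381 − 360 = 21°

21°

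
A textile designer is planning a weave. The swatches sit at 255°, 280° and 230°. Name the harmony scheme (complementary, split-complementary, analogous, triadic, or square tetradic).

analogous

Sort the hues: 230°, 255°, 280°.
Successive gaps around the wheel: 25°, 25°, 310°.
A run of hues at equal small steps (25°) with one large closing gap is an analogous group.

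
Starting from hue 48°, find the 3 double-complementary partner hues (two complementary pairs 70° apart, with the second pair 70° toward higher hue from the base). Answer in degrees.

A rectangular tetradic uses two complementary pairs 70° apart: offsets 0°, 70°, 180°, 250°.
48 + 70 = 118°
48 + 180 = 228°
48 + 250 = 298°

118°, 228°, 298°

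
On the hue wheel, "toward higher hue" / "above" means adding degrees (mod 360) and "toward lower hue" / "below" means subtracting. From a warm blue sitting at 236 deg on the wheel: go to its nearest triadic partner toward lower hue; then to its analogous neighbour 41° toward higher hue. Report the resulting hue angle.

157°

−120° (triadic ↓): 236 − 120 = 116°
+41° (analog 41° ↑): 116 + 41 = 157°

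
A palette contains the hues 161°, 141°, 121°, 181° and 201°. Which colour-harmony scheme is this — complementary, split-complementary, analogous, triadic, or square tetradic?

Sort the hues: 121°, 141°, 161°, 181°, 201°.
Successive gaps around the wheel: 20°, 20°, 20°, 20°, 280°.
A run of hues at equal small steps (20°) with one large closing gap is an analogous group.

analogous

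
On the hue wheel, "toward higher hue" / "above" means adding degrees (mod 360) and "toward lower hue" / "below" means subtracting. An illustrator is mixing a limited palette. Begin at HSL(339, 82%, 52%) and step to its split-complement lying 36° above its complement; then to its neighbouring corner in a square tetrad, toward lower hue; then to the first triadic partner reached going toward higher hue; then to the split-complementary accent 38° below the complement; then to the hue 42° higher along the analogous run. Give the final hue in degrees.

49°

+216° (split-comp 36° ↑): 339 + 216 = 555 → 555 − 360 = 195°
−90° (square ↓): 195 − 90 = 105°
+120° (triadic ↑): 105 + 120 = 225°
+142° (split-comp 38° ↓): 225 + 142 = 367 → 367 − 360 = 7°
+42° (analog 42° ↑): 7 + 42 = 49°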